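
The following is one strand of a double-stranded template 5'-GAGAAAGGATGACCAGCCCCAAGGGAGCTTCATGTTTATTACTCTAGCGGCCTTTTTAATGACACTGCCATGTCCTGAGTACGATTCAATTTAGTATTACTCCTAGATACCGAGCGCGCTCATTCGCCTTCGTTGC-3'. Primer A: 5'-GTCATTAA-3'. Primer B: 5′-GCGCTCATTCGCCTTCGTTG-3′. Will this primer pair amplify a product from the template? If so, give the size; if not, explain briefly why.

No product — the primers' 3' ends point away from each other.

Primer A (GTCATTAA) has reverse complement TTAATGAC, which matches the top strand at positions 56–63; primer A anneals to the top strand there with its 3' end pointing upstream toward position 56.
Primer B (GCGCTCATTCGCCTTCGTTG) matches the top strand directly at positions 116–135; it anneals to the bottom strand with its 3' end pointing downstream toward position 135.
The 3' ends diverge (primer A extends toward position 1, primer B toward position 136), so the primers never converge on a shared product.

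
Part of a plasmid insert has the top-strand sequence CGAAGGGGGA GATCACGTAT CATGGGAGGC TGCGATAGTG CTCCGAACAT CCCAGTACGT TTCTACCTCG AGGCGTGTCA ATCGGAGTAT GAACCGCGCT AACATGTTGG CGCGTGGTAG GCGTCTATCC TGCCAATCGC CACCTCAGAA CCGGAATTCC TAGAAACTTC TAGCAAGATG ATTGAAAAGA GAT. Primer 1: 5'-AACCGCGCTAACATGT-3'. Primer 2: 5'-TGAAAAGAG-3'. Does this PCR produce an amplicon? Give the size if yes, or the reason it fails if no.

No product — both primers anneal to the same strand and extend in the same direction.

Primer 1 (AACCGCGCTAACATGT) matches the top strand at positions 92–107 (3' end points downstream).
Primer 2 (TGAAAAGAG) also matches the top strand directly, at positions 183–191 — its reverse complement CTCTTTTCA is not present.
Both primers anneal to the bottom strand with 3' ends pointing the same way, so neither can prime synthesis back toward the other.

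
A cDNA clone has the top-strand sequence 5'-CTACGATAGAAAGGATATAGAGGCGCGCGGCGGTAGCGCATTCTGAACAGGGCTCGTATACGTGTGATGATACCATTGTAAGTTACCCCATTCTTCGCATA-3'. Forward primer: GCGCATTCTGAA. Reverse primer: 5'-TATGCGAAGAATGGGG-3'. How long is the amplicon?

66 bp

Forward primer GCGCATTCTGAA is found on the top strand at positions 36–47.
Reverse complement of the reverse primer: CCCCATTCTTCGCATA. This occurs on the top strand at positions 86–101.
Product length = (reverse-primer end) − (forward-primer start) + 1 = 101 − 36 + 1 = 66 bp.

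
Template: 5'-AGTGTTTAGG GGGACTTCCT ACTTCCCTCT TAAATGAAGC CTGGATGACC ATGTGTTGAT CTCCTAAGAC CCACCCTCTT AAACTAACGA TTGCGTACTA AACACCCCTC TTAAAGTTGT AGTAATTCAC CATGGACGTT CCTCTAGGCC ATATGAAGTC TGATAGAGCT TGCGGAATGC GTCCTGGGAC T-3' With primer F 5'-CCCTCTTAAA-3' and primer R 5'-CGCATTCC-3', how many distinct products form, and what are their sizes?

Three products: 157 bp, 108 bp, 76 bp

The forward primer CCCTCTTAAA matches the top strand at positions 25–34, 74–83, 106–115.
The reverse primer's reverse complement is GGAATGCG, matching at positions 174–181.
Each forward site pairs with the reverse site to give a product ending at position 181: sizes 157, 108, 76 bp.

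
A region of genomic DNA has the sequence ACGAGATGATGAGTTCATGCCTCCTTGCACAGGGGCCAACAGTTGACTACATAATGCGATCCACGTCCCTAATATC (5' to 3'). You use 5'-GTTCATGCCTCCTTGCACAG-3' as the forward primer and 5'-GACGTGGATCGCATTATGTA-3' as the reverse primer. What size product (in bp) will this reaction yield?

Forward primer GTTCATGCCTCCTTGCACAG is found on the top strand at positions 13–32.
Taking the reverse complement of GACGTGGATCGCATTATGTA gives TACATAATGCGATCCACGTC, found at positions 48–67 on the template; the primer anneals here to the top strand with its 3' end pointing upstream.
Amplicon spans positions 13–67: 55 bp.

55 bp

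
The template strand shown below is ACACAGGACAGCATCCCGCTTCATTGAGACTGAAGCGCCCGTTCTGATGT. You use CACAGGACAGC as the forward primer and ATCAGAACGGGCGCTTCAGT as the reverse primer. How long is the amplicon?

47 bp

Scanning the template, CACAGGACAGC occurs at positions 2–12; this primer anneals to the bottom strand there with its 3' end pointing downstream.
The reverse primer's reverse complement is ACTGAAGCGCCCGTTCTGAT, which matches the template at positions 29–48.
Product length = (reverse-primer end) − (forward-primer start) + 1 = 48 − 2 + 1 = 47 bp.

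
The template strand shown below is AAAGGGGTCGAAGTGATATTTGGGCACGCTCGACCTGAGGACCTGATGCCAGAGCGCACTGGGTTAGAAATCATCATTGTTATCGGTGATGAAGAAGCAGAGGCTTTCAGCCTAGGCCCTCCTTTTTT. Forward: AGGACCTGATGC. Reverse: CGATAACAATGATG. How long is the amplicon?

48 bp

Forward primer AGGACCTGATGC is found on the top strand at positions 38–49.
Taking the reverse complement of CGATAACAATGATG gives CATCATTGTTATCG, found at positions 72–85 on the template; the primer anneals here to the top strand with its 3' end pointing upstream.
Amplicon spans positions 38–85: 48 bp.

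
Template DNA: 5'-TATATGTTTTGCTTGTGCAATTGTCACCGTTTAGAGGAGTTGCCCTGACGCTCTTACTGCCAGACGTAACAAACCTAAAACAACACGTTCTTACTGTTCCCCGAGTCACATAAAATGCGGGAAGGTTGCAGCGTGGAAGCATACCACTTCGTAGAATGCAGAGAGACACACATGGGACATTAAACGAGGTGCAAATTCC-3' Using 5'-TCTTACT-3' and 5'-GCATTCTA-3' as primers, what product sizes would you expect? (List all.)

The forward primer TCTTACT matches the top strand at positions 52–58, 89–95.
The reverse primer's reverse complement is TAGAATGC, matching at positions 152–159.
Each forward site pairs with the reverse site to give a product ending at position 159: sizes 108, 71 bp.

108 bp, 71 bp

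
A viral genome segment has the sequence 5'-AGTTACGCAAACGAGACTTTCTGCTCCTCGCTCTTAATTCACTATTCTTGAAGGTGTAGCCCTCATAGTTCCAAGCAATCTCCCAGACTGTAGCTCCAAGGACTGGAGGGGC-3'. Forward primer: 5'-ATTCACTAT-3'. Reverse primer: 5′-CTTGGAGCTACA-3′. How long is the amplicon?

64 bp

The forward primer matches the template at positions 37–45.
The reverse primer's reverse complement is TGTAGCTCCAAG, which matches the template at positions 89–100.
Amplicon spans positions 37–100: 64 bp.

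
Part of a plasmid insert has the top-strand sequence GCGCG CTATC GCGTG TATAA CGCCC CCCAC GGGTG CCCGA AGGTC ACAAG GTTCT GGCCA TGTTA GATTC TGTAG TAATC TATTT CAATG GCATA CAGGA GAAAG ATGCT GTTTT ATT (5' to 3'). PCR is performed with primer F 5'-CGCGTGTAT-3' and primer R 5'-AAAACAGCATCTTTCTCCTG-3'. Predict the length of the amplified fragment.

106 bp

Forward primer CGCGTGTAT is found on the top strand at positions 10–18.
Taking the reverse complement of AAAACAGCATCTTTCTCCTG gives CAGGAGAAAGATGCTGTTTT, found at positions 96–115 on the template; the primer anneals here to the top strand with its 3' end pointing upstream.
Product length = (reverse-primer end) − (forward-primer start) + 1 = 115 − 10 + 1 = 106 bp.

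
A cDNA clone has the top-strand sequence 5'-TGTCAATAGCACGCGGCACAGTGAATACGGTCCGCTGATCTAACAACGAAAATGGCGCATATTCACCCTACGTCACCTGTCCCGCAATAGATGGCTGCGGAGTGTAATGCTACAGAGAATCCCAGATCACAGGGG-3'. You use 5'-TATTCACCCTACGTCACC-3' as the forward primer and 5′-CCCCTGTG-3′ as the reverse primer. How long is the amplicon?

The forward primer matches the template at positions 60–77.
The reverse primer's reverse complement is CACAGGGG, which matches the template at positions 128–135.
Amplicon spans positions 60–135: 76 bp.

76 bp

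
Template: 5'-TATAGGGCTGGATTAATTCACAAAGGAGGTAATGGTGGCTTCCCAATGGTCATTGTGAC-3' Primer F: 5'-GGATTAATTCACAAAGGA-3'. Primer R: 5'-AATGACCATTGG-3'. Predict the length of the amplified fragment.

45 bp

Scanning the template, GGATTAATTCACAAAGGA occurs at positions 10–27; this primer anneals to the bottom strand there with its 3' end pointing downstream.
The reverse primer's reverse complement is CCAATGGTCATT, which matches the template at positions 43–54.
Amplicon spans positions 10–54: 45 bp.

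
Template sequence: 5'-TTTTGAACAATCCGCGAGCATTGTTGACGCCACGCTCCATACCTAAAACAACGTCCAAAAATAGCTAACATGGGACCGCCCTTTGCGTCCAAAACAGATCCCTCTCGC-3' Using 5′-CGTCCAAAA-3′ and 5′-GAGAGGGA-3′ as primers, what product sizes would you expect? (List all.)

55 bp, 21 bp

The forward primer CGTCCAAAA matches the top strand at positions 52–60, 86–94.
The reverse primer's reverse complement is TCCCTCTC, matching at positions 99–106.
Each forward site pairs with the reverse site to give a product ending at position 106: sizes 55, 21 bp.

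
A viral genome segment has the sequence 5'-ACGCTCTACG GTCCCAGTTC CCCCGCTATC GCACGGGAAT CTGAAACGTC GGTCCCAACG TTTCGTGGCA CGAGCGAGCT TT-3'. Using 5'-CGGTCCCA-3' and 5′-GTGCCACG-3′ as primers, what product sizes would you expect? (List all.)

63 bp, 22 bp

The forward primer CGGTCCCA matches the top strand at positions 9–16, 50–57.
The reverse primer's reverse complement is CGTGGCAC, matching at positions 64–71.
Each forward site pairs with the reverse site to give a product ending at position 71: sizes 63, 22 bp.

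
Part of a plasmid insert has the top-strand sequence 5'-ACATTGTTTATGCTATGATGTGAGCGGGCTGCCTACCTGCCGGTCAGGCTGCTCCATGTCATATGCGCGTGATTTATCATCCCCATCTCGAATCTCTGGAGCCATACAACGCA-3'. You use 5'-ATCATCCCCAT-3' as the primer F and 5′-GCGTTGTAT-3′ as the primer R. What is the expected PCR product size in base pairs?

37 bp

Forward primer ATCATCCCCAT is found on the top strand at positions 76–86.
The reverse primer's reverse complement is ATACAACGC, which matches the template at positions 104–112.
The product runs from position 76 to position 112, so its length is 112 − 76 + 1 = 37 bp.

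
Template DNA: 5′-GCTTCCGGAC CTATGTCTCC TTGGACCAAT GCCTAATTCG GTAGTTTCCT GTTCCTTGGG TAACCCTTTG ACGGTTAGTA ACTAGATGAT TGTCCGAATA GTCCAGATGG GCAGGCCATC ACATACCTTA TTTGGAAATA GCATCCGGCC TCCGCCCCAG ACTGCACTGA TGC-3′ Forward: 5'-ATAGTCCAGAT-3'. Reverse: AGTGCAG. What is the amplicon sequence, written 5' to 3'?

Scanning the template, ATAGTCCAGAT occurs at positions 98–108; this primer anneals to the bottom strand there with its 3' end pointing downstream.
The reverse primer's reverse complement is CTGCACT, which matches the template at positions 162–168.
The product is the template from position 98 through 168 (71 bp).

5'-ATAGTCCAGATGGGCAGGCCATCACATACCTTATTTGGAAATAGCATCCGGCCTCCGCCCCAGACTGCACT-3'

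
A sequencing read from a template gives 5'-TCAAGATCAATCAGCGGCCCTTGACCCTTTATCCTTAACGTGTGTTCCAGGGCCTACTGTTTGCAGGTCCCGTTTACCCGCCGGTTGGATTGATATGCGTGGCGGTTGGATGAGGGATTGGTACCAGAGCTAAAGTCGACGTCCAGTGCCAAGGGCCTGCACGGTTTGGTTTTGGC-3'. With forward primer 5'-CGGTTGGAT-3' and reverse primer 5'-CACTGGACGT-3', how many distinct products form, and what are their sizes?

Two products: 67 bp, 46 bp

The forward primer CGGTTGGAT matches the top strand at positions 82–90, 103–111.
The reverse primer's reverse complement is ACGTCCAGTG, matching at positions 139–148.
Each forward site pairs with the reverse site to give a product ending at position 148: sizes 67, 46 bp.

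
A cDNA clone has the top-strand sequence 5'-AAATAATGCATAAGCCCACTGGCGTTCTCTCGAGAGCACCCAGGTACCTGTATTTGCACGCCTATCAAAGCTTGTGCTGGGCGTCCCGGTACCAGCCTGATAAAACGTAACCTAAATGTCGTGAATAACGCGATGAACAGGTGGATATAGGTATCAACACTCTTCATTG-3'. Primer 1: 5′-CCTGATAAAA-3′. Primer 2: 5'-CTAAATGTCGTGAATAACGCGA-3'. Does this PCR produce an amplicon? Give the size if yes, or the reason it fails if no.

No product — both primers anneal to the same strand and extend in the same direction.

Primer 1 (CCTGATAAAA) matches the top strand at positions 96–105 (3' end points downstream).
Primer 2 (CTAAATGTCGTGAATAACGCGA) also matches the top strand directly, at positions 112–133 — its reverse complement TCGCGTTATTCACGACATTTAG is not present.
Both primers anneal to the bottom strand with 3' ends pointing the same way, so neither can prime synthesis back toward the other.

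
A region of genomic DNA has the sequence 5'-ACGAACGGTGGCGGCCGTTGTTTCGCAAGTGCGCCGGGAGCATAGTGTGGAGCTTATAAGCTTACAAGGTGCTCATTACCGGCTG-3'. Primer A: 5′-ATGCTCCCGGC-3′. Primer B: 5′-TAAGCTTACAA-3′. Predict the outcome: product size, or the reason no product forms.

No product — the primers' 3' ends point away from each other.

Primer A (ATGCTCCCGGC) has reverse complement GCCGGGAGCAT, which matches the top strand at positions 33–43; primer A anneals to the top strand there with its 3' end pointing upstream toward position 33.
Primer B (TAAGCTTACAA) matches the top strand directly at positions 57–67; it anneals to the bottom strand with its 3' end pointing downstream toward position 67.
The 3' ends diverge (primer A extends toward position 1, primer B toward position 85), so the primers never converge on a shared product.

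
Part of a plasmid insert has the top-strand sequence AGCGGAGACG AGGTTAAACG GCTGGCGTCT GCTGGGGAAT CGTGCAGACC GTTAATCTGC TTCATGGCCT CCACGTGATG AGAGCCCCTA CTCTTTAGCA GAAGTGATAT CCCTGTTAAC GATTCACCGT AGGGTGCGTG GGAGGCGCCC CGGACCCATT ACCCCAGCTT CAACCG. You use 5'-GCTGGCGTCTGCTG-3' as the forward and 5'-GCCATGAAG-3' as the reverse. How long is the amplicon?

48 bp

Scanning the template, GCTGGCGTCTGCTG occurs at positions 21–34; this primer anneals to the bottom strand there with its 3' end pointing downstream.
Taking the reverse complement of GCCATGAAG gives CTTCATGGC, found at positions 60–68 on the template; the primer anneals here to the top strand with its 3' end pointing upstream.
Amplicon spans positions 21–68: 48 bp.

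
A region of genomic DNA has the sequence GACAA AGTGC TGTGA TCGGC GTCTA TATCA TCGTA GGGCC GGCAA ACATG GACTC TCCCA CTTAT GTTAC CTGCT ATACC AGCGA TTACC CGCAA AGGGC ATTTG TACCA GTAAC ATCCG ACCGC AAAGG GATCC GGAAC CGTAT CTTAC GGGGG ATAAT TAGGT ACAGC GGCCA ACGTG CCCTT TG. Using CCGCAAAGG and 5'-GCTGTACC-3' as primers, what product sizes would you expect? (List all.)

The forward primer CCGCAAAGG matches the top strand at positions 90–98, 122–130.
The reverse primer's reverse complement is GGTACAGC, matching at positions 163–170.
Each forward site pairs with the reverse site to give a product ending at position 170: sizes 81, 49 bp.

81 bp, 49 bp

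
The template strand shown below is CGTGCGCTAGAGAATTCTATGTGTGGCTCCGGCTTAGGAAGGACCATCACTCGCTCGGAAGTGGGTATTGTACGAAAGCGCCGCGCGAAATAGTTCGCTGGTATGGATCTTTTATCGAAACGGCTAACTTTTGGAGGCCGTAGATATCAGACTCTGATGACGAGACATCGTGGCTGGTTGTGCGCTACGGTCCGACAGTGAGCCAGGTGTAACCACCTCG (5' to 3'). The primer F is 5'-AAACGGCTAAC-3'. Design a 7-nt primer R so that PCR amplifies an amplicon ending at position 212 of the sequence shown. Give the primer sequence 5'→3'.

5'-TTACACC-3'

The forward primer binds at positions 118–128; the product's 3' end on the top strand is position 212.
The reverse primer anneals to the top strand over positions 206–212, i.e. to GGTGTAA.
Its sequence written 5'→3' is the reverse complement: TTACACC.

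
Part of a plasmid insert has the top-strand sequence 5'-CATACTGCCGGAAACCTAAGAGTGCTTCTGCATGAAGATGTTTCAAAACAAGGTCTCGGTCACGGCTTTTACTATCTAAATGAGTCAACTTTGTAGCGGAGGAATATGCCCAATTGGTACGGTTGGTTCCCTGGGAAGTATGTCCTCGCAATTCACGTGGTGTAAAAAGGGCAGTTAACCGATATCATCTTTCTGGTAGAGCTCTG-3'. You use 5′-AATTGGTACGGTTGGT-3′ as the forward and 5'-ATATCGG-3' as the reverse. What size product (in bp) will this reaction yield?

74 bp

The forward primer matches the template at positions 112–127.
The reverse primer's reverse complement is CCGATAT, which matches the template at positions 179–185.
Product length = (reverse-primer end) − (forward-primer start) + 1 = 185 − 112 + 1 = 74 bp.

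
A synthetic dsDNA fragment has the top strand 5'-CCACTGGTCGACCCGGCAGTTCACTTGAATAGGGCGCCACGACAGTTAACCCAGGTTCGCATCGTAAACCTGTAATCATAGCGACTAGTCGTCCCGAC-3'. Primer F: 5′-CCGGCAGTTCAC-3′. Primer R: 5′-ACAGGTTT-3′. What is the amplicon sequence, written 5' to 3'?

5'-CCGGCAGTTCACTTGAATAGGGCGCCACGACAGTTAACCCAGGTTCGCATCGTAAACCTGT-3'

The forward primer matches the template at positions 13–24.
Taking the reverse complement of ACAGGTTT gives AAACCTGT, found at positions 66–73 on the template; the primer anneals here to the top strand with its 3' end pointing upstream.
The product is the template from position 13 through 73 (61 bp).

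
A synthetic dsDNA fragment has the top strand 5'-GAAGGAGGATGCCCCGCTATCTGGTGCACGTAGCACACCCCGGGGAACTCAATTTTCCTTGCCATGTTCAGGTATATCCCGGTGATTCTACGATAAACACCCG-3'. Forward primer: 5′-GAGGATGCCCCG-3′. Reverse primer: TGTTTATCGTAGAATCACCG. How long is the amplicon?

95 bp

The forward primer matches the template at positions 5–16.
The reverse primer's reverse complement is CGGTGATTCTACGATAAACA, which matches the template at positions 80–99.
Amplicon spans positions 5–99: 95 bp.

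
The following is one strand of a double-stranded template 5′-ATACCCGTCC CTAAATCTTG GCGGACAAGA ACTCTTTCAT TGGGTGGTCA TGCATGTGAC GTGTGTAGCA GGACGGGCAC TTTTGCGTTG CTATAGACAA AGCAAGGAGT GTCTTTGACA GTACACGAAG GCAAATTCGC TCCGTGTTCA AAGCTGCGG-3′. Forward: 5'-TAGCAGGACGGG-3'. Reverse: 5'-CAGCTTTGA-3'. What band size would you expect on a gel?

The forward primer matches the template at positions 66–77.
Taking the reverse complement of CAGCTTTGA gives TCAAAGCTG, found at positions 148–156 on the template; the primer anneals here to the top strand with its 3' end pointing upstream.
Amplicon spans positions 66–156: 91 bp.

91 bp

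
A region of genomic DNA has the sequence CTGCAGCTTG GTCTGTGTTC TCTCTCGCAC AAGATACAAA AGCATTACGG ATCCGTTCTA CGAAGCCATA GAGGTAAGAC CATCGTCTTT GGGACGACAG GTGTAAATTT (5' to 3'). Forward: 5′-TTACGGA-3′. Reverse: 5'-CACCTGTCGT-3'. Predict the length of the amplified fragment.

The forward primer matches the template at positions 45–51.
Taking the reverse complement of CACCTGTCGT gives ACGACAGGTG, found at positions 94–103 on the template; the primer anneals here to the top strand with its 3' end pointing upstream.
The product runs from position 45 to position 103, so its length is 103 − 45 + 1 = 59 bp.

59 bp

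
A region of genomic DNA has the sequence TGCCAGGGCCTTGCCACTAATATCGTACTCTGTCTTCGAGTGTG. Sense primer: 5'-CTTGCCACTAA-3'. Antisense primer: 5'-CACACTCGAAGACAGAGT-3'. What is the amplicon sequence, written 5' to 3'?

5'-CTTGCCACTAATATCGTACTCTGTCTTCGAGTGTG-3'

The forward primer matches the template at positions 10–20.
Reverse complement of the reverse primer: ACTCTGTCTTCGAGTGTG. This occurs on the top strand at positions 27–44.
The product is the template from position 10 through 44 (35 bp).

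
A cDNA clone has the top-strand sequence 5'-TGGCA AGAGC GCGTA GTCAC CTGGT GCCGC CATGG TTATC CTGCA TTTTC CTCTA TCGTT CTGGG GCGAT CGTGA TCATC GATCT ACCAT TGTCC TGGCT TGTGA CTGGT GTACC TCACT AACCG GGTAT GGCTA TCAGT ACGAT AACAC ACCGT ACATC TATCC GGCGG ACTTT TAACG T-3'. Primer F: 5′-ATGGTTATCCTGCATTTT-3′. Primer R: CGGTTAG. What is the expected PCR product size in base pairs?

94 bp

The forward primer matches the template at positions 32–49.
Reverse complement of the reverse primer: CTAACCG. This occurs on the top strand at positions 119–125.
The product runs from position 32 to position 125, so its length is 125 − 32 + 1 = 94 bp.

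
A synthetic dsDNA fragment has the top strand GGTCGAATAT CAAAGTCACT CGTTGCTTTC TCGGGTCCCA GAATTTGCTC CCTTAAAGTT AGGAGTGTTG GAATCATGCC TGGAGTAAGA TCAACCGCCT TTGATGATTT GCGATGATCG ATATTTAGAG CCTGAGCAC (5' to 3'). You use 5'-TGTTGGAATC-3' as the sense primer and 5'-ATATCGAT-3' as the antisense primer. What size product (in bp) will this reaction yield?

Forward primer TGTTGGAATC is found on the top strand at positions 66–75.
Reverse complement of the reverse primer: ATCGATAT. This occurs on the top strand at positions 117–124.
Amplicon spans positions 66–124: 59 bp.

59 bp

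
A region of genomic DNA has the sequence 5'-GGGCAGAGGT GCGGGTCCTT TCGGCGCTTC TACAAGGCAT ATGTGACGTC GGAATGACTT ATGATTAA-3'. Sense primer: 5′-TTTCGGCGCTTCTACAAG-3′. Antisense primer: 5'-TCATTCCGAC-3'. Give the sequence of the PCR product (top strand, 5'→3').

5'-TTTCGGCGCTTCTACAAGGCATATGTGACGTCGGAATGA-3'

Forward primer TTTCGGCGCTTCTACAAG is found on the top strand at positions 19–36.
Taking the reverse complement of TCATTCCGAC gives GTCGGAATGA, found at positions 48–57 on the template; the primer anneals here to the top strand with its 3' end pointing upstream.
The product is the template from position 19 through 57 (39 bp).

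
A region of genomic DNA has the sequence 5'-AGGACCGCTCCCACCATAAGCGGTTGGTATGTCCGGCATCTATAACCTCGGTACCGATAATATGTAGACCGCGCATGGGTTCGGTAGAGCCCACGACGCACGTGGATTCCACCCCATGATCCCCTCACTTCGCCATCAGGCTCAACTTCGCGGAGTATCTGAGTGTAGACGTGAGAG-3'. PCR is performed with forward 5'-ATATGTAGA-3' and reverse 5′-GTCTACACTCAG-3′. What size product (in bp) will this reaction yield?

111 bp

Scanning the template, ATATGTAGA occurs at positions 60–68; this primer anneals to the bottom strand there with its 3' end pointing downstream.
Reverse complement of the reverse primer: CTGAGTGTAGAC. This occurs on the top strand at positions 159–170.
Product length = (reverse-primer end) − (forward-primer start) + 1 = 170 − 60 + 1 = 111 bp.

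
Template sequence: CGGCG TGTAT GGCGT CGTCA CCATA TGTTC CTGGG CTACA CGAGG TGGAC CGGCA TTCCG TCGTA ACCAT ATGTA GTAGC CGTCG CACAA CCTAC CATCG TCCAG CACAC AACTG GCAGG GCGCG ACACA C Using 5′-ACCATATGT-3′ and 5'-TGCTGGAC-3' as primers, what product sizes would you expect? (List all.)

The forward primer ACCATATGT matches the top strand at positions 20–28, 66–74.
The reverse primer's reverse complement is GTCCAGCA, matching at positions 100–107.
Each forward site pairs with the reverse site to give a product ending at position 107: sizes 88, 42 bp.

88 bp, 42 bp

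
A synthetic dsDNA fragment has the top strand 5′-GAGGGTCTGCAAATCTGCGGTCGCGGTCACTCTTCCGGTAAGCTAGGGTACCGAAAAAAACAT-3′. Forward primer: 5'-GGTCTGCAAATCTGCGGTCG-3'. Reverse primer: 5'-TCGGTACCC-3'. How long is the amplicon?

51 bp

Forward primer GGTCTGCAAATCTGCGGTCG is found on the top strand at positions 4–23.
The reverse primer's reverse complement is GGGTACCGA, which matches the template at positions 46–54.
The product runs from position 4 to position 54, so its length is 54 − 4 + 1 = 51 bp.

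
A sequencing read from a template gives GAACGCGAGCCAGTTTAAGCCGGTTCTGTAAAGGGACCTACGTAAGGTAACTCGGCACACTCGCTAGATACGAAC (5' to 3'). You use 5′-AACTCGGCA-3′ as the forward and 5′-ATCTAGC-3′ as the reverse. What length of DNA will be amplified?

Scanning the template, AACTCGGCA occurs at positions 49–57; this primer anneals to the bottom strand there with its 3' end pointing downstream.
The reverse primer's reverse complement is GCTAGAT, which matches the template at positions 63–69.
Product length = (reverse-primer end) − (forward-primer start) + 1 = 69 − 49 + 1 = 21 bp.

21 bp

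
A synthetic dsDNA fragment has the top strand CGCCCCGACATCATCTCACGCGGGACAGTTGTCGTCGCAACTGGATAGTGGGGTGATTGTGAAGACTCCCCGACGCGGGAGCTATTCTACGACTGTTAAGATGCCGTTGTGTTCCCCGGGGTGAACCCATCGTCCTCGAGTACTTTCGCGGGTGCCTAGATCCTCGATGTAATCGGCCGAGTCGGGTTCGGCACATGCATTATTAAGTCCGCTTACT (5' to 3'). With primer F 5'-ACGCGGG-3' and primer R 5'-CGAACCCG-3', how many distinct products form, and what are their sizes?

Two products: 173 bp, 118 bp

The forward primer ACGCGGG matches the top strand at positions 18–24, 73–79.
The reverse primer's reverse complement is CGGGTTCG, matching at positions 183–190.
Each forward site pairs with the reverse site to give a product ending at position 190: sizes 173, 118 bp.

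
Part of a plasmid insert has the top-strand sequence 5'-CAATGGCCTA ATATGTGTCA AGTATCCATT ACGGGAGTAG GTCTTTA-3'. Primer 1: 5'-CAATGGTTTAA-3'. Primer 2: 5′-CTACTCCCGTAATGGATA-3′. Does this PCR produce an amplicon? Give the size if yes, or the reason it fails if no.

No product — primer 1 has no binding site in the template.

Primer 1 (CAATGGTTTAA) does not match the top strand, and its reverse complement TTAAACCATTG does not match either.
With no annealing site for primer 1, no amplification occurs.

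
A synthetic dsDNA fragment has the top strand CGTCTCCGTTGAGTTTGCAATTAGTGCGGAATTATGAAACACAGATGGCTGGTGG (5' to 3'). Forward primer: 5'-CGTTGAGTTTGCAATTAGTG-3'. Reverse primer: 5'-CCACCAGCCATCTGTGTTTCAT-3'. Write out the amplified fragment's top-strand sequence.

5'-CGTTGAGTTTGCAATTAGTGCGGAATTATGAAACACAGATGGCTGGTGG-3'

Forward primer CGTTGAGTTTGCAATTAGTG is found on the top strand at positions 7–26.
Taking the reverse complement of CCACCAGCCATCTGTGTTTCAT gives ATGAAACACAGATGGCTGGTGG, found at positions 34–55 on the template; the primer anneals here to the top strand with its 3' end pointing upstream.
The product is the template from position 7 through 55 (49 bp).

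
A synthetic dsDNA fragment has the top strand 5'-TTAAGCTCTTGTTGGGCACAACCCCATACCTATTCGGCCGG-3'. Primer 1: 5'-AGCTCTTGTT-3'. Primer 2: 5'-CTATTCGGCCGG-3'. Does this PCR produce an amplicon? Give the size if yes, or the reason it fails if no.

Primer 1 (AGCTCTTGTT) matches the top strand at positions 4–13 (3' end points downstream).
Primer 2 (CTATTCGGCCGG) also matches the top strand directly, at positions 30–41 — its reverse complement CCGGCCGAATAG is not present.
Both primers anneal to the bottom strand with 3' ends pointing the same way, so neither can prime synthesis back toward the other.

No product — both primers anneal to the same strand and extend in the same direction.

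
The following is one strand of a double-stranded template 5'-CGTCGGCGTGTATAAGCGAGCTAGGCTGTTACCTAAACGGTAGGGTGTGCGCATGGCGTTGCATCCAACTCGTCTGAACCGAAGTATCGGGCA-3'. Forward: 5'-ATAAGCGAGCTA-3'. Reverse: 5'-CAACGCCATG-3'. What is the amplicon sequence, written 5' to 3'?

Forward primer ATAAGCGAGCTA is found on the top strand at positions 12–23.
The reverse primer's reverse complement is CATGGCGTTG, which matches the template at positions 52–61.
The product is the template from position 12 through 61 (50 bp).

5'-ATAAGCGAGCTAGGCTGTTACCTAAACGGTAGGGTGTGCGCATGGCGTTG-3'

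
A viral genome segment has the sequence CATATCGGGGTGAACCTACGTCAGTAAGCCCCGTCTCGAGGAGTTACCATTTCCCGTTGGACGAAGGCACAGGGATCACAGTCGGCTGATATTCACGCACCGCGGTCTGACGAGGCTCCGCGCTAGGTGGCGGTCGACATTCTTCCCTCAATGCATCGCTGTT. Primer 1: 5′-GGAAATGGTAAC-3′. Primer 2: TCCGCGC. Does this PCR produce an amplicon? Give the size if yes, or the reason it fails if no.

No product — the primers' 3' ends point away from each other.

Primer 1 (GGAAATGGTAAC) has reverse complement GTTACCATTTCC, which matches the top strand at positions 43–54; primer 1 anneals to the top strand there with its 3' end pointing upstream toward position 43.
Primer 2 (TCCGCGC) matches the top strand directly at positions 117–123; it anneals to the bottom strand with its 3' end pointing downstream toward position 123.
The 3' ends diverge (primer 1 extends toward position 1, primer 2 toward position 163), so the primers never converge on a shared product.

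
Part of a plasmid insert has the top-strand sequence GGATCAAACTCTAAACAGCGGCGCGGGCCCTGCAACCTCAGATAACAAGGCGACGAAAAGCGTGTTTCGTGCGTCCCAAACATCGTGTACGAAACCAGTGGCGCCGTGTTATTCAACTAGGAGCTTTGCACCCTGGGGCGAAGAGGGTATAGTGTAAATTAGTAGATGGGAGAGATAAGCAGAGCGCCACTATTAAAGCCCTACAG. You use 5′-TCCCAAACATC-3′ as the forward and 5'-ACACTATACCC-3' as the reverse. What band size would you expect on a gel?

Forward primer TCCCAAACATC is found on the top strand at positions 74–84.
The reverse primer's reverse complement is GGGTATAGTGT, which matches the template at positions 145–155.
Product length = (reverse-primer end) − (forward-primer start) + 1 = 155 − 74 + 1 = 82 bp.

82 bp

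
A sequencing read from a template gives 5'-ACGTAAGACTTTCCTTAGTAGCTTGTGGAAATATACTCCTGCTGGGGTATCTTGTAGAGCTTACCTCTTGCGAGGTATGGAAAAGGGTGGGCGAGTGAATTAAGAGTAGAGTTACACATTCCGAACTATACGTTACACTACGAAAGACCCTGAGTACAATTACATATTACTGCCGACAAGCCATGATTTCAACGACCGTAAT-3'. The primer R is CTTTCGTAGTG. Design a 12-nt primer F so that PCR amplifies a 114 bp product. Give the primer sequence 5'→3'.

5'-ATACTCCTGCTG-3'

The reverse primer's reverse complement CACTACGAAAG matches the template at positions 136–146, so the product ends at position 146.
A 114 bp product then starts at position 146 − 114 + 1 = 33.
The forward primer is identical to the top strand there: ATACTCCTGCTG.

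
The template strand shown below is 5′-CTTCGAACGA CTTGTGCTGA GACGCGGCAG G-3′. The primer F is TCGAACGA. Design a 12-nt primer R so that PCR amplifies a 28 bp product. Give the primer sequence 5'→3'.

The forward primer binds at positions 3–10, so a 28 bp product ends at position 3 + 28 − 1 = 30.
The reverse primer anneals to the top strand over positions 19–30, i.e. to GAGACGCGGCAG.
Its sequence written 5'→3' is the reverse complement: CTGCCGCGTCTC.

5'-CTGCCGCGTCTC-3'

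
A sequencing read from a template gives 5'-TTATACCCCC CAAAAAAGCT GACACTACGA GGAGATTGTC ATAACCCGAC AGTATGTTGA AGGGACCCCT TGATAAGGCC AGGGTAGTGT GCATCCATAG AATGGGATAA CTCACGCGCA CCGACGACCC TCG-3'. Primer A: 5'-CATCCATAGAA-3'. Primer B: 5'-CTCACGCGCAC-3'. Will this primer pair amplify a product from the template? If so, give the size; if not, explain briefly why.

No product — both primers anneal to the same strand and extend in the same direction.

Primer A (CATCCATAGAA) matches the top strand at positions 92–102 (3' end points downstream).
Primer B (CTCACGCGCAC) also matches the top strand directly, at positions 111–121 — its reverse complement GTGCGCGTGAG is not present.
Both primers anneal to the bottom strand with 3' ends pointing the same way, so neither can prime synthesis back toward the other.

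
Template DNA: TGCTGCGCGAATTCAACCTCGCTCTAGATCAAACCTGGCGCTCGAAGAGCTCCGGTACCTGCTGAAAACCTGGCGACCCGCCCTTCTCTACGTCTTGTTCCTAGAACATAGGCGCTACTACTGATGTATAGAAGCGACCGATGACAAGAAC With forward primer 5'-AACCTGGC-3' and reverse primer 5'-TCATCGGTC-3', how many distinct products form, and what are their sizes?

Two products: 113 bp, 78 bp

The forward primer AACCTGGC matches the top strand at positions 32–39, 67–74.
The reverse primer's reverse complement is GACCGATGA, matching at positions 136–144.
Each forward site pairs with the reverse site to give a product ending at position 144: sizes 113, 78 bp.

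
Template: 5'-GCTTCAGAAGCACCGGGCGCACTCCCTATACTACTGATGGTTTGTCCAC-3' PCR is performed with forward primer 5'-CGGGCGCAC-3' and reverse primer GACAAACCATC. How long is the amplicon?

33 bp

Forward primer CGGGCGCAC is found on the top strand at positions 14–22.
Taking the reverse complement of GACAAACCATC gives GATGGTTTGTC, found at positions 36–46 on the template; the primer anneals here to the top strand with its 3' end pointing upstream.
Product length = (reverse-primer end) − (forward-primer start) + 1 = 46 − 14 + 1 = 33 bp.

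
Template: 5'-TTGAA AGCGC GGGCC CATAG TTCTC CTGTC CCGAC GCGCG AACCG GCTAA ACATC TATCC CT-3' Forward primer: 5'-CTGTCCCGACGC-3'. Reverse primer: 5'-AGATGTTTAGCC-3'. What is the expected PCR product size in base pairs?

31 bp

Forward primer CTGTCCCGACGC is found on the top strand at positions 26–37.
The reverse primer's reverse complement is GGCTAAACATCT, which matches the template at positions 45–56.
Product length = (reverse-primer end) − (forward-primer start) + 1 = 56 − 26 + 1 = 31 bp.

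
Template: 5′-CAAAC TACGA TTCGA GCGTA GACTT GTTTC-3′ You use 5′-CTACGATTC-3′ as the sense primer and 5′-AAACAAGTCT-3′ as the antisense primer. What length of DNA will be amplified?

25 bp

Forward primer CTACGATTC is found on the top strand at positions 5–13.
The reverse primer's reverse complement is AGACTTGTTT, which matches the template at positions 20–29.
Amplicon spans positions 5–29: 25 bp.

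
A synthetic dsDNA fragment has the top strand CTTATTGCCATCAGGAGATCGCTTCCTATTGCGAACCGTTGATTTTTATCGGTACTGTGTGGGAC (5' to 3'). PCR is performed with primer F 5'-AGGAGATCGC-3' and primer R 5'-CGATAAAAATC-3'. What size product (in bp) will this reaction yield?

39 bp

The forward primer matches the template at positions 13–22.
The reverse primer's reverse complement is GATTTTTATCG, which matches the template at positions 41–51.
The product runs from position 13 to position 51, so its length is 51 − 13 + 1 = 39 bp.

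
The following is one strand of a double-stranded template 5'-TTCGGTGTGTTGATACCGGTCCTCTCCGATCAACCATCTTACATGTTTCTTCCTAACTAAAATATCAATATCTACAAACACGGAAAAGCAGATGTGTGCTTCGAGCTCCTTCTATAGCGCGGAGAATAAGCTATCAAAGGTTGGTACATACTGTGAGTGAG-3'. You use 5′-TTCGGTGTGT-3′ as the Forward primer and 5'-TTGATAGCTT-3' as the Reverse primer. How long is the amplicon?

137 bp

Scanning the template, TTCGGTGTGT occurs at positions 1–10; this primer anneals to the bottom strand there with its 3' end pointing downstream.
Reverse complement of the reverse primer: AAGCTATCAA. This occurs on the top strand at positions 128–137.
Product length = (reverse-primer end) − (forward-primer start) + 1 = 137 − 1 + 1 = 137 bp.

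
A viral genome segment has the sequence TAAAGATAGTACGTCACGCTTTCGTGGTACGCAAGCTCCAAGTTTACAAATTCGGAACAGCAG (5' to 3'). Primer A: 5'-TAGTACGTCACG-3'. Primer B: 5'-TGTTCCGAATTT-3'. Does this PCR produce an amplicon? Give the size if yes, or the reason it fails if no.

Yes — a 53 bp product.

Primer A (TAGTACGTCACG) matches the top strand at positions 7–18; it acts as a forward primer.
Primer B's reverse complement is AAATTCGGAACA, matching the top strand at positions 48–59; it acts as a reverse primer.
The 3' ends face each other across positions 7–59, giving a 53 bp product.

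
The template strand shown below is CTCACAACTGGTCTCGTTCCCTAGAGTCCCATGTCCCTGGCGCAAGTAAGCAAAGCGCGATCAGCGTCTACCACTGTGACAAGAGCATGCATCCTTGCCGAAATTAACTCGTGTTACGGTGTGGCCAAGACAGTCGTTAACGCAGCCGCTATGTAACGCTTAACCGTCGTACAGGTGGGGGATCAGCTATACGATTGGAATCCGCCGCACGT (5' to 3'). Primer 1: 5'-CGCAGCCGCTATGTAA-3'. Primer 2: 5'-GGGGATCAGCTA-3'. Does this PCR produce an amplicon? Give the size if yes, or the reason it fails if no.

Primer 1 (CGCAGCCGCTATGTAA) matches the top strand at positions 141–156 (3' end points downstream).
Primer 2 (GGGGATCAGCTA) also matches the top strand directly, at positions 178–189 — its reverse complement TAGCTGATCCCC is not present.
Both primers anneal to the bottom strand with 3' ends pointing the same way, so neither can prime synthesis back toward the other.

No product — both primers anneal to the same strand and extend in the same direction.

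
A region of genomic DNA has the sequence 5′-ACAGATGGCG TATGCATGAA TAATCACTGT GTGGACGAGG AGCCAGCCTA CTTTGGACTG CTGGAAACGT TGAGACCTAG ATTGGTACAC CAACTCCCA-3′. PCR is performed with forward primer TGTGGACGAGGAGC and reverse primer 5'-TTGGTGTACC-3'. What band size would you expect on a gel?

The forward primer matches the template at positions 30–43.
The reverse primer's reverse complement is GGTACACCAA, which matches the template at positions 84–93.
The product runs from position 30 to position 93, so its length is 93 − 30 + 1 = 64 bp.

64 bp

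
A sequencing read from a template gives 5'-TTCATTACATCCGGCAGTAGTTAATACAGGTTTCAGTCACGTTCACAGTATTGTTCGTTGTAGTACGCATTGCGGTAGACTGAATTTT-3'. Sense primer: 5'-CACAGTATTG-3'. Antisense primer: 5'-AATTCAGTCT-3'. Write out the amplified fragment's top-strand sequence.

The forward primer matches the template at positions 44–53.
Taking the reverse complement of AATTCAGTCT gives AGACTGAATT, found at positions 77–86 on the template; the primer anneals here to the top strand with its 3' end pointing upstream.
The product is the template from position 44 through 86 (43 bp).

5'-CACAGTATTGTTCGTTGTAGTACGCATTGCGGTAGACTGAATT-3'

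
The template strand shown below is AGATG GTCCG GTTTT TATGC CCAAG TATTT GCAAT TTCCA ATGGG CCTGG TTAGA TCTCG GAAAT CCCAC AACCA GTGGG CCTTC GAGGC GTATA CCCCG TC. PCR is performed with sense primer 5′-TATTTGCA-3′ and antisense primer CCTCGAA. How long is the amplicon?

64 bp

The forward primer matches the template at positions 26–33.
Reverse complement of the reverse primer: TTCGAGG. This occurs on the top strand at positions 83–89.
The product runs from position 26 to position 89, so its length is 89 − 26 + 1 = 64 bp.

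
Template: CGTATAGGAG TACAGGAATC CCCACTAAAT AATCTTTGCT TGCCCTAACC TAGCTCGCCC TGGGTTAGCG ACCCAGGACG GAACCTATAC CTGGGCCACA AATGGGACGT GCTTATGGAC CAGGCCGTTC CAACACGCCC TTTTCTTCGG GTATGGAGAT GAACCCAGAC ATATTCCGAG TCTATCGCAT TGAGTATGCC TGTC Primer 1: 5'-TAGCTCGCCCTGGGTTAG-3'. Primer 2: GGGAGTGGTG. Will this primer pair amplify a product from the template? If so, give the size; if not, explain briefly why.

No product — primer 2 has no binding site in the template.

Primer 2 (GGGAGTGGTG) does not match the top strand, and its reverse complement CACCACTCCC does not match either.
With no annealing site for primer 2, no amplification occurs.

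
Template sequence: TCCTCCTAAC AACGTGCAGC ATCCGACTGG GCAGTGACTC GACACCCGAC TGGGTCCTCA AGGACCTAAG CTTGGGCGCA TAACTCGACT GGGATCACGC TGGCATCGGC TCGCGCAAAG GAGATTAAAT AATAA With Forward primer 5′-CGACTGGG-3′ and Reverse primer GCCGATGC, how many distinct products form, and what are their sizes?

Three products: 87 bp, 64 bp, 25 bp

The forward primer CGACTGGG matches the top strand at positions 24–31, 47–54, 86–93.
The reverse primer's reverse complement is GCATCGGC, matching at positions 103–110.
Each forward site pairs with the reverse site to give a product ending at position 110: sizes 87, 64, 25 bp.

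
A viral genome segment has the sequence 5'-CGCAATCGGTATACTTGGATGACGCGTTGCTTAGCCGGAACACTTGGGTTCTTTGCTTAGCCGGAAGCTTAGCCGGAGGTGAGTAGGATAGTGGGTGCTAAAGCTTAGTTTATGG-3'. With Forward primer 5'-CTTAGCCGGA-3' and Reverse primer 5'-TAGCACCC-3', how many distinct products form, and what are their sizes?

Three products: 71 bp, 45 bp, 33 bp

The forward primer CTTAGCCGGA matches the top strand at positions 30–39, 56–65, 68–77.
The reverse primer's reverse complement is GGGTGCTA, matching at positions 93–100.
Each forward site pairs with the reverse site to give a product ending at position 100: sizes 71, 45, 33 bp.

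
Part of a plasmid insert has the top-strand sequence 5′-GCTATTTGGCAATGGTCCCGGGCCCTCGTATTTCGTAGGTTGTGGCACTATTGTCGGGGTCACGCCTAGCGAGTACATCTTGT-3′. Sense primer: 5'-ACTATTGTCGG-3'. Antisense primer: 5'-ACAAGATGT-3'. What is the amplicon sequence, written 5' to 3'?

5'-ACTATTGTCGGGGTCACGCCTAGCGAGTACATCTTGT-3'

Scanning the template, ACTATTGTCGG occurs at positions 47–57; this primer anneals to the bottom strand there with its 3' end pointing downstream.
Reverse complement of the reverse primer: ACATCTTGT. This occurs on the top strand at positions 75–83.
The product is the template from position 47 through 83 (37 bp).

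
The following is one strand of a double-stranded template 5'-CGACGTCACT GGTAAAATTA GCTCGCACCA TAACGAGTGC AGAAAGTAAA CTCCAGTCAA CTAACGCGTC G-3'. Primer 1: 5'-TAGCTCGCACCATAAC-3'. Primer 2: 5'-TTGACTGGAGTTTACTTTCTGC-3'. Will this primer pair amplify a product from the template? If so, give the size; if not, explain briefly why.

Yes — a 42 bp product.

Primer 1 (TAGCTCGCACCATAAC) matches the top strand at positions 19–34; it acts as a forward primer.
Primer 2's reverse complement is GCAGAAAGTAAACTCCAGTCAA, matching the top strand at positions 39–60; it acts as a reverse primer.
The 3' ends face each other across positions 19–60, giving a 42 bp product.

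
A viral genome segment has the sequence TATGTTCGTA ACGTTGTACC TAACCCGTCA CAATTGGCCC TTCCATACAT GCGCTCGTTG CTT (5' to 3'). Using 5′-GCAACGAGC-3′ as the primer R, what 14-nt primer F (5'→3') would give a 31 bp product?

The reverse primer's reverse complement GCTCGTTGC matches the template at positions 53–61, so the product ends at position 61.
A 31 bp product then starts at position 61 − 31 + 1 = 31.
The forward primer is identical to the top strand there: CAATTGGCCCTTCC.

5'-CAATTGGCCCTTCC-3'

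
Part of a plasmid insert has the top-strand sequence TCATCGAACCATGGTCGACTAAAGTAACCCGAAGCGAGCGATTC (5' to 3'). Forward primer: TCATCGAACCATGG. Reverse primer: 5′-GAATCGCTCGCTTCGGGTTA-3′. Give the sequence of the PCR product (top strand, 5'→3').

5'-TCATCGAACCATGGTCGACTAAAGTAACCCGAAGCGAGCGATTC-3'

The forward primer matches the template at positions 1–14.
Reverse complement of the reverse primer: TAACCCGAAGCGAGCGATTC. This occurs on the top strand at positions 25–44.
The product is the template from position 1 through 44 (44 bp).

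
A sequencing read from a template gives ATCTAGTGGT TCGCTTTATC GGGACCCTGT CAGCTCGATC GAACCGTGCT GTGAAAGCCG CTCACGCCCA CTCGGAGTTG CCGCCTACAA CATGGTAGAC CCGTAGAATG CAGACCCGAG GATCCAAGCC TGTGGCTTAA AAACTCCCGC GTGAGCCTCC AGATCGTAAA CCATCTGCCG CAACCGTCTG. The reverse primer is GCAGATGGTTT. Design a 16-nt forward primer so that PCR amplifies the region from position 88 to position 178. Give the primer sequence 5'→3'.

The reverse primer's reverse complement AAACCATCTGC matches the template at positions 168–178; the product starts at position 88.
The forward primer is identical to the top strand over positions 88–103: CAACATGGTAGACCCG.

5'-CAACATGGTAGACCCG-3'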